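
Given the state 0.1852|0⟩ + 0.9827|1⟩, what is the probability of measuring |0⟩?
0.0343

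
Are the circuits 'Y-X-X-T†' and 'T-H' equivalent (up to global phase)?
No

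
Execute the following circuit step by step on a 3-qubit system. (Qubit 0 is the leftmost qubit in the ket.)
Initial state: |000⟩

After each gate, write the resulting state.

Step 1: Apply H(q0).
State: 1/√2|000⟩ + 1/√2|100⟩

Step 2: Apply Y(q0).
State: -(1/√2)i|000⟩ + (1/√2)i|100⟩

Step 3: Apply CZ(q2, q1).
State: -(1/√2)i|000⟩ + (1/√2)i|100⟩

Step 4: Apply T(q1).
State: -(1/√2)i|000⟩ + (1/√2)i|100⟩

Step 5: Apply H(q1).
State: -(1/2)i|000⟩ - (1/2)i|010⟩ + (1/2)i|100⟩ + (1/2)i|110⟩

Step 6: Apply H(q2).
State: -(1/√8)i|000⟩ - (1/√8)i|001⟩ - (1/√8)i|010⟩ - (1/√8)i|011⟩ + (1/√8)i|100⟩ + (1/√8)i|101⟩ + (1/√8)i|110⟩ + (1/√8)i|111⟩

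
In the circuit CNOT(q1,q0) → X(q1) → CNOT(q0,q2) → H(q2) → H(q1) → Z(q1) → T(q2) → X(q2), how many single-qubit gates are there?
6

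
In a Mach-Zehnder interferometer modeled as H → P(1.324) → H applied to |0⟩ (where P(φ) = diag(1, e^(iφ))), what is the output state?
(0.6221 + 0.4849i)|0⟩ + (0.3779 - 0.4849i)|1⟩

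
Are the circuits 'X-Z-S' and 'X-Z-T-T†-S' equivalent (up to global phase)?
Yes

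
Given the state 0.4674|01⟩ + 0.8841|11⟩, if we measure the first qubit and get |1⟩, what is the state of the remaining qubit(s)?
|1⟩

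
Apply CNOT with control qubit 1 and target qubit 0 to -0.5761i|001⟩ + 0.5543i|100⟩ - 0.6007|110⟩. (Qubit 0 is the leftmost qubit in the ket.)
-0.5761i|001⟩ - 0.6007|010⟩ + 0.5543i|100⟩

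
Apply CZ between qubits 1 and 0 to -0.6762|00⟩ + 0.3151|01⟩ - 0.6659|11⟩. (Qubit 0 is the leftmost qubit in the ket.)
-0.6762|00⟩ + 0.3151|01⟩ + 0.6659|11⟩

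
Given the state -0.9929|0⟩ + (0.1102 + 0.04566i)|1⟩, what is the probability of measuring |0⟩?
0.9859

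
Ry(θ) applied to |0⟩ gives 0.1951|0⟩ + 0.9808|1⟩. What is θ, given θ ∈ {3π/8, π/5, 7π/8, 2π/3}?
7π/8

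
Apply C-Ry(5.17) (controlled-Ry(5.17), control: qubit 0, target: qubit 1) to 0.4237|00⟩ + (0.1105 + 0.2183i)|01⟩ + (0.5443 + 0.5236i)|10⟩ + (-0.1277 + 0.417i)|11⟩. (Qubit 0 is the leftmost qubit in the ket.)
0.4237|00⟩ + (0.1105 + 0.2183i)|01⟩ + (-0.3947 - 0.6649i)|10⟩ + (0.396 - 0.07744i)|11⟩

C-Ry(5.17) leaves the control-|0⟩ kets |00⟩, |01⟩ unchanged and applies Ry(5.17) to qubit 1 on the control-|1⟩ pair (|10⟩, |11⟩).
Ry(5.17) = [[cos(θ/2), −sin(θ/2)], [sin(θ/2), cos(θ/2)]]; θ = 5.17, cos(θ/2) ≈ -0.84906, sin(θ/2) ≈ 0.528296.
With a = amp(|10⟩) = (0.5443 + 0.5236i) and b = amp(|11⟩) = (-0.1277 + 0.417i):
new amp(|10⟩) = (-0.84906)·a + (-0.528296)·b = (-0.3947 - 0.6649i)
new amp(|11⟩) = (0.528296)·a + (-0.84906)·b = (0.396 - 0.07744i)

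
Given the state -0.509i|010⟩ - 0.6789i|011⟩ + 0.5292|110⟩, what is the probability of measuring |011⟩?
0.4609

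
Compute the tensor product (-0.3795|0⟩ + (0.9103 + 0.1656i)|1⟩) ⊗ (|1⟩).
-0.3795|01⟩ + (0.9103 + 0.1656i)|11⟩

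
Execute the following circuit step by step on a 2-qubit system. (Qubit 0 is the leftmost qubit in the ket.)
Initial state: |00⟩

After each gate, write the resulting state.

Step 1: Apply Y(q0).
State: i|10⟩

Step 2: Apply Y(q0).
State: |00⟩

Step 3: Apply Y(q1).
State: i|01⟩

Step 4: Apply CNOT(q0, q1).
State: i|01⟩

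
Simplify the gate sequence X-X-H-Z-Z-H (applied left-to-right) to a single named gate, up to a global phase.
I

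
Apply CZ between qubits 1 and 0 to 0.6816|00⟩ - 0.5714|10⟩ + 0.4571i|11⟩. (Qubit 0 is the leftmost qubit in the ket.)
0.6816|00⟩ - 0.5714|10⟩ - 0.4571i|11⟩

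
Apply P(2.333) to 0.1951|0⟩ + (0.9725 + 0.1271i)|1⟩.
0.1951|0⟩ + (-0.7635 + 0.6157i)|1⟩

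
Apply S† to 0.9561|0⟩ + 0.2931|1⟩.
0.9561|0⟩ - 0.2931i|1⟩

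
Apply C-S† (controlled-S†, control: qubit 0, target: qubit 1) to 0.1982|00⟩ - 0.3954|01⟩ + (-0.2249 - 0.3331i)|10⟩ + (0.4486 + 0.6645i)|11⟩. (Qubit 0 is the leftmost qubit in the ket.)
0.1982|00⟩ - 0.3954|01⟩ + (-0.2249 - 0.3331i)|10⟩ + (0.6645 - 0.4486i)|11⟩

C-S† leaves the control-|0⟩ kets |00⟩, |01⟩ unchanged and applies S† to qubit 1 on the control-|1⟩ pair (|10⟩, |11⟩).
S† = [[1, 0], [0, -i]].
With a = amp(|10⟩) = (-0.2249 - 0.3331i) and b = amp(|11⟩) = (0.4486 + 0.6645i):
new amp(|10⟩) = (1)·a = (-0.2249 - 0.3331i)
new amp(|11⟩) = (-i)·b = (0.6645 - 0.4486i)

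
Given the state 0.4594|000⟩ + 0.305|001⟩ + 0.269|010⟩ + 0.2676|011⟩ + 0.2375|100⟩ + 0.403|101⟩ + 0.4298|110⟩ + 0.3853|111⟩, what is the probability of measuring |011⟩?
0.07161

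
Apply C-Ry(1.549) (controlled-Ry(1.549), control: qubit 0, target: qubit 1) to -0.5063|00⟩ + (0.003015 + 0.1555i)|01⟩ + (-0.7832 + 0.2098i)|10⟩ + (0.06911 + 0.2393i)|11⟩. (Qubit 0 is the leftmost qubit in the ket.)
-0.5063|00⟩ + (0.003015 + 0.1555i)|01⟩ + (-0.6081 - 0.0174i)|10⟩ + (-0.4983 + 0.3178i)|11⟩

C-Ry(1.549) leaves the control-|0⟩ kets |00⟩, |01⟩ unchanged and applies Ry(1.549) to qubit 1 on the control-|1⟩ pair (|10⟩, |11⟩).
Ry(1.549) = [[cos(θ/2), −sin(θ/2)], [sin(θ/2), cos(θ/2)]]; θ = 1.549, cos(θ/2) ≈ 0.714771, sin(θ/2) ≈ 0.699359.
With a = amp(|10⟩) = (-0.7832 + 0.2098i) and b = amp(|11⟩) = (0.06911 + 0.2393i):
new amp(|10⟩) = (0.714771)·a + (-0.699359)·b = (-0.6081 - 0.0174i)
new amp(|11⟩) = (0.699359)·a + (0.714771)·b = (-0.4983 + 0.3178i)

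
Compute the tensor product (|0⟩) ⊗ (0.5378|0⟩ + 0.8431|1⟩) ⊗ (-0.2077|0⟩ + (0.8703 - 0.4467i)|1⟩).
-0.1117|000⟩ + (0.468 - 0.2402i)|001⟩ - 0.1751|010⟩ + (0.7337 - 0.3766i)|011⟩

amp(|b₁b₂…⟩) = product of the factor amplitudes for bits b₁, b₂, …; only kets whose every factor amplitude is nonzero survive.
|000⟩: (1)(0.5378)(-0.2077) = -0.1117
|001⟩: (1)(0.5378)(0.8703 - 0.4467i) = (0.468 - 0.2402i)
|010⟩: (1)(0.8431)(-0.2077) = -0.1751
|011⟩: (1)(0.8431)(0.8703 - 0.4467i) = (0.7337 - 0.3766i)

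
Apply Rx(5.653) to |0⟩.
-0.9508|0⟩ - 0.3099i|1⟩

Rx(5.653) = [[cos(θ/2), −i·sin(θ/2)], [−i·sin(θ/2), cos(θ/2)]]; θ = 5.653, cos(θ/2) ≈ -0.950768, sin(θ/2) ≈ 0.309905.
With a = amp(|0⟩) = 1 and b = amp(|1⟩) = 0:
new amp(|0⟩) = (-0.950768)·a + (-0.309905i)·b = -0.9508
new amp(|1⟩) = (-0.309905i)·a + (-0.950768)·b = -0.3099i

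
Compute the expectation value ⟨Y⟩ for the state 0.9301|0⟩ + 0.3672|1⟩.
0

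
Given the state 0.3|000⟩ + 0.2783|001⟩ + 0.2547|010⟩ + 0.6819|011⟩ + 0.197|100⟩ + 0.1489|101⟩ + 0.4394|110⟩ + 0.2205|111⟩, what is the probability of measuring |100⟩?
0.03881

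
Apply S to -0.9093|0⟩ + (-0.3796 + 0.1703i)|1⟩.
-0.9093|0⟩ + (-0.1703 - 0.3796i)|1⟩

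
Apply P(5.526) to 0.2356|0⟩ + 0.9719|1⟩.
0.2356|0⟩ + (0.7063 - 0.6676i)|1⟩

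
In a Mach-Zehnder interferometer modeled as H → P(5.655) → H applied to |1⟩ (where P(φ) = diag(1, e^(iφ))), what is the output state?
(0.09545 + 0.2938i)|0⟩ + (0.9045 - 0.2938i)|1⟩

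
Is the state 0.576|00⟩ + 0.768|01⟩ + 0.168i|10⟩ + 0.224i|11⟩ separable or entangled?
Separable

Writing the state as a|00⟩ + b|01⟩ + c|10⟩ + d|11⟩, it is a product state iff ad − bc = 0.
Here (a, b, c, d) = (0.576, 0.768, 0.168i, 0.224i): ad − bc = (0.576)(0.224i) − (0.768)(0.168i) = 0, so the state is separable.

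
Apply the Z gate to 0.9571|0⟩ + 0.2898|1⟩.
0.9571|0⟩ - 0.2898|1⟩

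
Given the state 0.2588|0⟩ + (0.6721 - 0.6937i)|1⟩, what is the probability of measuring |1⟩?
0.9329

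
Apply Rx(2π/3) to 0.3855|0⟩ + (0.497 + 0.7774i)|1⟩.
(0.866 - 0.4304i)|0⟩ + (0.2485 + 0.05485i)|1⟩

Rx(2π/3) = [[cos(θ/2), −i·sin(θ/2)], [−i·sin(θ/2), cos(θ/2)]]; θ = 2π/3, cos(θ/2) ≈ 0.5, sin(θ/2) ≈ 0.866025.
With a = amp(|0⟩) = 0.3855 and b = amp(|1⟩) = (0.497 + 0.7774i):
new amp(|0⟩) = (0.5)·a + (-0.866025i)·b = (0.866 - 0.4304i)
new amp(|1⟩) = (-0.866025i)·a + (0.5)·b = (0.2485 + 0.05485i)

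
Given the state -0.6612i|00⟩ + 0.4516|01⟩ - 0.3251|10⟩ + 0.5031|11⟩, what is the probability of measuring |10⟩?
0.1057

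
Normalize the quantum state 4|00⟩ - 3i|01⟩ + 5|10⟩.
0.5657|00⟩ - 0.4243i|01⟩ + 1/√2|10⟩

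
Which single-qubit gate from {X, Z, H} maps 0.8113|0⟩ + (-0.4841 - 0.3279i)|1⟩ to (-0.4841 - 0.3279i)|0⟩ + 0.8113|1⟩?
X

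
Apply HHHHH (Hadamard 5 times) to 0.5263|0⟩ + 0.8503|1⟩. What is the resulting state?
0.9734|0⟩ - 0.2291|1⟩

H² = I, so H^5 = H: a single Hadamard. With (a, b) = (0.5263, 0.8503), H gives ((a + b)/√2, (a − b)/√2) = (0.9734, -0.2291).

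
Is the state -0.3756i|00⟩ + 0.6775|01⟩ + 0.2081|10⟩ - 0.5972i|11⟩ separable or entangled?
Entangled

Writing the state as a|00⟩ + b|01⟩ + c|10⟩ + d|11⟩, it is a product state iff ad − bc = 0.
Here (a, b, c, d) = (-0.3756i, 0.6775, 0.2081, -0.5972i): ad − bc = (-0.3756i)(-0.5972i) − (0.6775)(0.2081) = -0.3653 ≠ 0, so the state is entangled.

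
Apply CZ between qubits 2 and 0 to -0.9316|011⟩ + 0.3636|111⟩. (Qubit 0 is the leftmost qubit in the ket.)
-0.9316|011⟩ - 0.3636|111⟩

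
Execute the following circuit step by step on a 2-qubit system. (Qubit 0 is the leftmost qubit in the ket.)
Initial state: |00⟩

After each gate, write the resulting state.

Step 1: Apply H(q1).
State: 1/√2|00⟩ + 1/√2|01⟩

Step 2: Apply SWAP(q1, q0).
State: 1/√2|00⟩ + 1/√2|10⟩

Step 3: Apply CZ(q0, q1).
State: 1/√2|00⟩ + 1/√2|10⟩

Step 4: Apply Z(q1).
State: 1/√2|00⟩ + 1/√2|10⟩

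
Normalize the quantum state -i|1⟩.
-i|1⟩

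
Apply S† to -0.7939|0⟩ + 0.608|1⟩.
-0.7939|0⟩ - 0.608i|1⟩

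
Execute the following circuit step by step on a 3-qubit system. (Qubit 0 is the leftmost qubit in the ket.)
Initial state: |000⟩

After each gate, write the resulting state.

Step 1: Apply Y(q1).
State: i|010⟩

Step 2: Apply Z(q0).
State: i|010⟩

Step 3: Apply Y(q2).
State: -|011⟩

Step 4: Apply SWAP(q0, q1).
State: -|101⟩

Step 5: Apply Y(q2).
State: i|100⟩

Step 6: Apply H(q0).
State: (1/√2)i|000⟩ - (1/√2)i|100⟩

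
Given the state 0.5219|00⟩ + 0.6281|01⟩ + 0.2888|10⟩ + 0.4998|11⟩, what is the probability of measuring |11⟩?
0.2498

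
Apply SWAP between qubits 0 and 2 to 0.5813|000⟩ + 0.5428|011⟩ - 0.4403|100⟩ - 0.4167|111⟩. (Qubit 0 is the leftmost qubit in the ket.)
0.5813|000⟩ - 0.4403|001⟩ + 0.5428|110⟩ - 0.4167|111⟩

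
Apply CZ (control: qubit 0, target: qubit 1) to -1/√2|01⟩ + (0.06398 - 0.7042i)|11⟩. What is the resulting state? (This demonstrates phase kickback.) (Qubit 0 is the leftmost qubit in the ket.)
-1/√2|01⟩ + (-0.06398 + 0.7042i)|11⟩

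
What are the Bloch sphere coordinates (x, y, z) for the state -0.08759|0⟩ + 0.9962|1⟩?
(-0.1745, 0, -0.9847)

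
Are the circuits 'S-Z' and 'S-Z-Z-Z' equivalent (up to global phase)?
Yes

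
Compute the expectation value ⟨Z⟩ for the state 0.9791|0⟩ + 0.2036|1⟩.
0.9172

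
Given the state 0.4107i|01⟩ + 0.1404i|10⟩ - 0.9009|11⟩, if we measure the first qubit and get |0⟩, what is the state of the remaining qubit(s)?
i|1⟩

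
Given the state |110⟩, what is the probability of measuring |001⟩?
0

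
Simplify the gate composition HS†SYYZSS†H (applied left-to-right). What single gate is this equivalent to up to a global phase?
X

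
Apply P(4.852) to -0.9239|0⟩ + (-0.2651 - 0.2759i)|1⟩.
-0.9239|0⟩ + (-0.3101 + 0.2241i)|1⟩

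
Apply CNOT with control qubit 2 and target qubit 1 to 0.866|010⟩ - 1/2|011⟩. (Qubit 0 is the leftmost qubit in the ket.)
-1/2|001⟩ + 0.866|010⟩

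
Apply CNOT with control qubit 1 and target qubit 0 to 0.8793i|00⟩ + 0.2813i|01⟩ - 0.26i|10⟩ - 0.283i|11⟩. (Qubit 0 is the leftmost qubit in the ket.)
0.8793i|00⟩ - 0.283i|01⟩ - 0.26i|10⟩ + 0.2813i|11⟩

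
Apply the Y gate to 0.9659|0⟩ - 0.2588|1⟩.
0.2588i|0⟩ + 0.9659i|1⟩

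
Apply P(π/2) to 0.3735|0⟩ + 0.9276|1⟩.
0.3735|0⟩ + 0.9276i|1⟩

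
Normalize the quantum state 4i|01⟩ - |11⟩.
0.9701i|01⟩ - 0.2425|11⟩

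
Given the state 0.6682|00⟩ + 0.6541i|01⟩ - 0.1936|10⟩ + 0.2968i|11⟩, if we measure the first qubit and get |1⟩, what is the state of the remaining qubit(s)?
-0.5463|0⟩ + 0.8376i|1⟩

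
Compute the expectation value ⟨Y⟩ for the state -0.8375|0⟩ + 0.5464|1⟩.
0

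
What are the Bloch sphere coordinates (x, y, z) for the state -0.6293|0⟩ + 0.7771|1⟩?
(-0.9781, 0, -0.2079)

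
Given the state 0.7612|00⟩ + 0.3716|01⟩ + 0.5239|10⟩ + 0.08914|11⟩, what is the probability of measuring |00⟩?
0.5794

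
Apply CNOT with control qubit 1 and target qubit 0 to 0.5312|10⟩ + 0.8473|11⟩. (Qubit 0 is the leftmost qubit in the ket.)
0.8473|01⟩ + 0.5312|10⟩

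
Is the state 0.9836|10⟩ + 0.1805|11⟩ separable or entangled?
Separable

Writing the state as a|00⟩ + b|01⟩ + c|10⟩ + d|11⟩, it is a product state iff ad − bc = 0.
Here (a, b, c, d) = (0, 0, 0.9836, 0.1805): ad − bc = (0)(0.1805) − (0)(0.9836) = 0, so the state is separable.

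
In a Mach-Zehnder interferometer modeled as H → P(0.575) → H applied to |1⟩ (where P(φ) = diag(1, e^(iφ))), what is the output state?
(0.0804 - 0.2719i)|0⟩ + (0.9196 + 0.2719i)|1⟩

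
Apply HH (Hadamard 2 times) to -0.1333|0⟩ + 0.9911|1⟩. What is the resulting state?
-0.1333|0⟩ + 0.9911|1⟩

H² = I, so an even number of Hadamards cancels: H^2 = I and the state is unchanged.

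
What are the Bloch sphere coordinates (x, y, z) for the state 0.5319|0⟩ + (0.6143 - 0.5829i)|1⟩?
(0.6535, -0.6201, -0.4342)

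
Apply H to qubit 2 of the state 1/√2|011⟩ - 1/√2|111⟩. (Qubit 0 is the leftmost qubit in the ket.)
1/2|010⟩ - 1/2|011⟩ - 1/2|110⟩ + 1/2|111⟩

H on qubit 2 mixes each pair of kets that differ only in qubit 2: amplitudes (a, b) of (|…0…⟩, |…1…⟩) become ((a + b)/√2, (a − b)/√2). Kets absent from the input have amplitude 0.
(|010⟩, |011⟩): (a, b) = (0, 1/√2) → (1/2, -1/2)
(|110⟩, |111⟩): (a, b) = (0, -1/√2) → (-1/2, 1/2)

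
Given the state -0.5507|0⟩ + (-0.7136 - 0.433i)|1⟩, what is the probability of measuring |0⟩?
0.3033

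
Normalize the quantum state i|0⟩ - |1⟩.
(1/√2)i|0⟩ - 1/√2|1⟩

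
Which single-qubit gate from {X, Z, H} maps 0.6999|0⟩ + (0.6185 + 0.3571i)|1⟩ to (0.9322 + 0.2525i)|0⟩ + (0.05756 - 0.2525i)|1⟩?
H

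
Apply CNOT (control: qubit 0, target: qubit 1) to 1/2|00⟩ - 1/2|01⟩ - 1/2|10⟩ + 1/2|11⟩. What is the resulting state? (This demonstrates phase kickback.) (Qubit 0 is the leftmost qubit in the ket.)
1/2|00⟩ - 1/2|01⟩ + 1/2|10⟩ - 1/2|11⟩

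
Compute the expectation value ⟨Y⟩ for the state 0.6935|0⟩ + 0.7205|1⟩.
0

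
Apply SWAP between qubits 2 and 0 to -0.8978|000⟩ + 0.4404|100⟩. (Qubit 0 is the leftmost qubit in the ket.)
-0.8978|000⟩ + 0.4404|001⟩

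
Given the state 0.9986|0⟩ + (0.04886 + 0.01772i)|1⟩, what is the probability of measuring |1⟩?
0.002701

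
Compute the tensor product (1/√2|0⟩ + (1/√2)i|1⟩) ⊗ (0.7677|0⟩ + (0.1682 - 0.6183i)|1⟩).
0.5428|00⟩ + (0.1189 - 0.4372i)|01⟩ + 0.5428i|10⟩ + (0.4372 + 0.1189i)|11⟩

amp(|b₁b₂…⟩) = product of the factor amplitudes for bits b₁, b₂, …; only kets whose every factor amplitude is nonzero survive.
|00⟩: (1/√2)(0.7677) = 0.5428
|01⟩: (1/√2)(0.1682 - 0.6183i) = (0.1189 - 0.4372i)
|10⟩: ((1/√2)i)(0.7677) = 0.5428i
|11⟩: ((1/√2)i)(0.1682 - 0.6183i) = (0.4372 + 0.1189i)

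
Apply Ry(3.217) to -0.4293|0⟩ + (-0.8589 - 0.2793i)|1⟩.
(0.8745 + 0.2791i)|0⟩ + (-0.3966 + 0.01053i)|1⟩

Ry(3.217) = [[cos(θ/2), −sin(θ/2)], [sin(θ/2), cos(θ/2)]]; θ = 3.217, cos(θ/2) ≈ -0.0376947, sin(θ/2) ≈ 0.999289.
With a = amp(|0⟩) = -0.4293 and b = amp(|1⟩) = (-0.8589 - 0.2793i):
new amp(|0⟩) = (-0.0376947)·a + (-0.999289)·b = (0.8745 + 0.2791i)
new amp(|1⟩) = (0.999289)·a + (-0.0376947)·b = (-0.3966 + 0.01053i)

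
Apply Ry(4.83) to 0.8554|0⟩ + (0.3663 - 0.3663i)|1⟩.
(-0.8827 + 0.2433i)|0⟩ + (0.2945 + 0.2738i)|1⟩

Ry(4.83) = [[cos(θ/2), −sin(θ/2)], [sin(θ/2), cos(θ/2)]]; θ = 4.83, cos(θ/2) ≈ -0.747442, sin(θ/2) ≈ 0.664327.
With a = amp(|0⟩) = 0.8554 and b = amp(|1⟩) = (0.3663 - 0.3663i):
new amp(|0⟩) = (-0.747442)·a + (-0.664327)·b = (-0.8827 + 0.2433i)
new amp(|1⟩) = (0.664327)·a + (-0.747442)·b = (0.2945 + 0.2738i)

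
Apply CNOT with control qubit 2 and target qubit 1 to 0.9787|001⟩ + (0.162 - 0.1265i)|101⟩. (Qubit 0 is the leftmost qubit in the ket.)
0.9787|011⟩ + (0.162 - 0.1265i)|111⟩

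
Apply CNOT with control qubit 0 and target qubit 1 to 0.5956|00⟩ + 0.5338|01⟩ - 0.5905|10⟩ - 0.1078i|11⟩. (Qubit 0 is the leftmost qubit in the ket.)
0.5956|00⟩ + 0.5338|01⟩ - 0.1078i|10⟩ - 0.5905|11⟩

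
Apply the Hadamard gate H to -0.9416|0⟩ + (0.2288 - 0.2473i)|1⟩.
(-0.504 - 0.1749i)|0⟩ + (-0.8276 + 0.1749i)|1⟩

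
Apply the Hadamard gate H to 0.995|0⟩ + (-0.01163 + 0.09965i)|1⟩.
(0.6953 + 0.07046i)|0⟩ + (0.7118 - 0.07046i)|1⟩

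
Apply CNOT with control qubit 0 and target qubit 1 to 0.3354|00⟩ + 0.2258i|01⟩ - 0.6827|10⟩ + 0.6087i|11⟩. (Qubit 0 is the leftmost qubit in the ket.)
0.3354|00⟩ + 0.2258i|01⟩ + 0.6087i|10⟩ - 0.6827|11⟩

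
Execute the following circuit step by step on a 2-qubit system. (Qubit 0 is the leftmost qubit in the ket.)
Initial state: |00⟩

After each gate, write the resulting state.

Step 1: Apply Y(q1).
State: i|01⟩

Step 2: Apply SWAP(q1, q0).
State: i|10⟩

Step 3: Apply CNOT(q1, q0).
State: i|10⟩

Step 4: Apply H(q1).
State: (1/√2)i|10⟩ + (1/√2)i|11⟩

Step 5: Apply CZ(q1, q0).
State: (1/√2)i|10⟩ - (1/√2)i|11⟩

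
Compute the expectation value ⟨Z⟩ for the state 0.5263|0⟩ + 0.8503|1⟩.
-0.446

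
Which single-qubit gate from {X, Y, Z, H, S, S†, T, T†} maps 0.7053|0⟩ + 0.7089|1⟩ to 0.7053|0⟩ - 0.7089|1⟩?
Z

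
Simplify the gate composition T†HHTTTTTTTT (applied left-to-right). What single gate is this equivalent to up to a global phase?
T†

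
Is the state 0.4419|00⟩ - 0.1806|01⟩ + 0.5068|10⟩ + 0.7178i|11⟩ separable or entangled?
Entangled

Writing the state as a|00⟩ + b|01⟩ + c|10⟩ + d|11⟩, it is a product state iff ad − bc = 0.
Here (a, b, c, d) = (0.4419, -0.1806, 0.5068, 0.7178i): ad − bc = (0.4419)(0.7178i) − (-0.1806)(0.5068) = (0.09153 + 0.3172i) ≠ 0, so the state is entangled.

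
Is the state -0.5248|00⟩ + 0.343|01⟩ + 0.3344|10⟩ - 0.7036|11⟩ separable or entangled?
Entangled

Writing the state as a|00⟩ + b|01⟩ + c|10⟩ + d|11⟩, it is a product state iff ad − bc = 0.
Here (a, b, c, d) = (-0.5248, 0.343, 0.3344, -0.7036): ad − bc = (-0.5248)(-0.7036) − (0.343)(0.3344) = 0.2546 ≠ 0, so the state is entangled.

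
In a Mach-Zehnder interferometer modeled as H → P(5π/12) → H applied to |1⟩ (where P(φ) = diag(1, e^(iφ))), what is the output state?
(0.3706 - 0.483i)|0⟩ + (0.6294 + 0.483i)|1⟩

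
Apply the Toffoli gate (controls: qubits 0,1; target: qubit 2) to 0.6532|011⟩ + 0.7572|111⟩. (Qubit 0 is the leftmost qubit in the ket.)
0.6532|011⟩ + 0.7572|110⟩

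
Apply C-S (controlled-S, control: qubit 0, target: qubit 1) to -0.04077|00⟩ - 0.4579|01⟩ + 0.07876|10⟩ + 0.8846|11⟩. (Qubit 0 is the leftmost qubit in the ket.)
-0.04077|00⟩ - 0.4579|01⟩ + 0.07876|10⟩ + 0.8846i|11⟩

C-S leaves the control-|0⟩ kets |00⟩, |01⟩ unchanged and applies S to qubit 1 on the control-|1⟩ pair (|10⟩, |11⟩).
S = [[1, 0], [0, i]].
With a = amp(|10⟩) = 0.07876 and b = amp(|11⟩) = 0.8846:
new amp(|10⟩) = (1)·a = 0.07876
new amp(|11⟩) = (i)·b = 0.8846i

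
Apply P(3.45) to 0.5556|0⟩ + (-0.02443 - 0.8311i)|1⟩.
0.5556|0⟩ + (-0.229 + 0.7993i)|1⟩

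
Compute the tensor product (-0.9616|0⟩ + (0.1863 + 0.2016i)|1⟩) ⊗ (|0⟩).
-0.9616|00⟩ + (0.1863 + 0.2016i)|10⟩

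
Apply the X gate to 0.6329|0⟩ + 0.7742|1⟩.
0.7742|0⟩ + 0.6329|1⟩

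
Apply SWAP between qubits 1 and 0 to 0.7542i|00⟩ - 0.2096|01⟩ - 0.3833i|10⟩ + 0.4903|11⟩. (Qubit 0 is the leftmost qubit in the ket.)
0.7542i|00⟩ - 0.3833i|01⟩ - 0.2096|10⟩ + 0.4903|11⟩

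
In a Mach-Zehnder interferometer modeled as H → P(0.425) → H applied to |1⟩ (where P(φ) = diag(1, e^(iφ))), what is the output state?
(0.04448 - 0.2062i)|0⟩ + (0.9555 + 0.2062i)|1⟩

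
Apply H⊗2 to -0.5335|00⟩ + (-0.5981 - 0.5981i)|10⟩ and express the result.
(-0.5658 - 0.2991i)|00⟩ + (-0.5658 - 0.2991i)|01⟩ + (0.0323 + 0.2991i)|10⟩ + (0.0323 + 0.2991i)|11⟩

H⊗2 gives amp(|y⟩) = (1/2) Σ_x (−1)^(x·y) amp(|x⟩), where x·y is the number of positions in which both x and y have a 1.
|00⟩: (-0.5335 + (-0.5981 - 0.5981i))/2 = (-0.5658 - 0.2991i)
|01⟩: (-0.5335 + (-0.5981 - 0.5981i))/2 = (-0.5658 - 0.2991i)
|10⟩: (-0.5335 - (-0.5981 - 0.5981i))/2 = (0.0323 + 0.2991i)
|11⟩: (-0.5335 - (-0.5981 - 0.5981i))/2 = (0.0323 + 0.2991i)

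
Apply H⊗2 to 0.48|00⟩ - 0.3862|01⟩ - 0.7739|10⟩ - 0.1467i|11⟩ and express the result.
(-0.3401 - 0.07335i)|00⟩ + (0.04615 + 0.07335i)|01⟩ + (0.4339 + 0.07335i)|10⟩ + (0.8201 - 0.07335i)|11⟩

H⊗2 gives amp(|y⟩) = (1/2) Σ_x (−1)^(x·y) amp(|x⟩), where x·y is the number of positions in which both x and y have a 1.
|00⟩: (0.48 - 0.3862 - 0.7739 - 0.1467i)/2 = (-0.3401 - 0.07335i)
|01⟩: (0.48 + 0.3862 - 0.7739 + 0.1467i)/2 = (0.04615 + 0.07335i)
|10⟩: (0.48 - 0.3862 + 0.7739 + 0.1467i)/2 = (0.4339 + 0.07335i)
|11⟩: (0.48 + 0.3862 + 0.7739 - 0.1467i)/2 = (0.8201 - 0.07335i)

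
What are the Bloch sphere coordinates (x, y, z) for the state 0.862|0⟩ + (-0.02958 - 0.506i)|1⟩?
(-0.051, -0.8723, 0.4861)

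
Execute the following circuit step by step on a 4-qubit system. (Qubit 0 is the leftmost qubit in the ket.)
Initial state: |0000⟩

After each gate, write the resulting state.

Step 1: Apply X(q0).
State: |1000⟩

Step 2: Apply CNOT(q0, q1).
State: |1100⟩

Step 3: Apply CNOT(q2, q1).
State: |1100⟩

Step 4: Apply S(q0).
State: i|1100⟩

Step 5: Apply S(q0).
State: -|1100⟩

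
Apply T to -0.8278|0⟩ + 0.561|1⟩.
-0.8278|0⟩ + (0.3967 + 0.3967i)|1⟩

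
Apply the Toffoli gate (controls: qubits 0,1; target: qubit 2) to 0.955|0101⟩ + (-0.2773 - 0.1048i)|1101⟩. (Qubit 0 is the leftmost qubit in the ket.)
0.955|0101⟩ + (-0.2773 - 0.1048i)|1111⟩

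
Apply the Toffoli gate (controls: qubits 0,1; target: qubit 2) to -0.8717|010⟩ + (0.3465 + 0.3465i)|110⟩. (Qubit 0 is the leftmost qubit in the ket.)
-0.8717|010⟩ + (0.3465 + 0.3465i)|111⟩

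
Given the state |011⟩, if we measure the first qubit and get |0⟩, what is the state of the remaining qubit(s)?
|11⟩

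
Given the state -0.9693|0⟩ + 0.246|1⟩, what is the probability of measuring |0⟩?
0.9395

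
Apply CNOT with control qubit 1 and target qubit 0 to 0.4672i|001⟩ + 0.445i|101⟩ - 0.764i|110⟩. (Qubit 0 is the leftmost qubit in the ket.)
0.4672i|001⟩ - 0.764i|010⟩ + 0.445i|101⟩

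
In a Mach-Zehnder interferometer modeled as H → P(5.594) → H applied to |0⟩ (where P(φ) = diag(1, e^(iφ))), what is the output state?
(0.8859 - 0.318i)|0⟩ + (0.1141 + 0.318i)|1⟩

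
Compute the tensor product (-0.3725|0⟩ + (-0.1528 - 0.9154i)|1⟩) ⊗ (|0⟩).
-0.3725|00⟩ + (-0.1528 - 0.9154i)|10⟩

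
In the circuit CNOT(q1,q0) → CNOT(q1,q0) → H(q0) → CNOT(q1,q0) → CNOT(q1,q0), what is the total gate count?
5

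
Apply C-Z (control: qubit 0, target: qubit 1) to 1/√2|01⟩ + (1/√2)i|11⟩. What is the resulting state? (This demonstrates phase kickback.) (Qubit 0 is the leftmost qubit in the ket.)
1/√2|01⟩ - (1/√2)i|11⟩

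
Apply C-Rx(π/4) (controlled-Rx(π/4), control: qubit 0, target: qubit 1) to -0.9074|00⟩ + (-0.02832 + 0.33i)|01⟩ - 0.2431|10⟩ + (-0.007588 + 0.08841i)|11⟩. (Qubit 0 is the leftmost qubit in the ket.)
-0.9074|00⟩ + (-0.02832 + 0.33i)|01⟩ + (-0.1908 + 0.002904i)|10⟩ + (-0.00701 + 0.1747i)|11⟩

C-Rx(π/4) leaves the control-|0⟩ kets |00⟩, |01⟩ unchanged and applies Rx(π/4) to qubit 1 on the control-|1⟩ pair (|10⟩, |11⟩).
Rx(π/4) = [[cos(θ/2), −i·sin(θ/2)], [−i·sin(θ/2), cos(θ/2)]]; θ = π/4, cos(θ/2) ≈ 0.92388, sin(θ/2) ≈ 0.382683.
With a = amp(|10⟩) = -0.2431 and b = amp(|11⟩) = (-0.007588 + 0.08841i):
new amp(|10⟩) = (0.92388)·a + (-0.382683i)·b = (-0.1908 + 0.002904i)
new amp(|11⟩) = (-0.382683i)·a + (0.92388)·b = (-0.00701 + 0.1747i)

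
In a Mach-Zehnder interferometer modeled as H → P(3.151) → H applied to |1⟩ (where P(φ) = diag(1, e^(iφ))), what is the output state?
(1 + 0.004704i)|0⟩ + (0.00002212 - 0.004704i)|1⟩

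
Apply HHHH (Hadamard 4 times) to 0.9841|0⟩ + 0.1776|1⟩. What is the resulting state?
0.9841|0⟩ + 0.1776|1⟩

H² = I, so an even number of Hadamards cancels: H^4 = I and the state is unchanged.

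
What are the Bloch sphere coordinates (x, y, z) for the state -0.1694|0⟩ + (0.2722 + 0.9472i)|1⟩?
(-0.09222, -0.3209, -0.9426)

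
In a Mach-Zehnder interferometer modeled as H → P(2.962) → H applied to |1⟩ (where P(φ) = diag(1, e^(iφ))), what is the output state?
(0.992 - 0.08931i)|0⟩ + (0.008042 + 0.08931i)|1⟩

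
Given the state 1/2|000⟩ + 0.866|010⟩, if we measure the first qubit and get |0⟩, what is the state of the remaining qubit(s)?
0.5|00⟩ + 0.866|10⟩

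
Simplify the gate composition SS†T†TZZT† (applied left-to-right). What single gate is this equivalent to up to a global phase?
T†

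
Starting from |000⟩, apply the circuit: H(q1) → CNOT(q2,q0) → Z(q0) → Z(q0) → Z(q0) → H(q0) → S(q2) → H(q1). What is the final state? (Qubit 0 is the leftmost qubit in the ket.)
1/√2|000⟩ + 1/√2|100⟩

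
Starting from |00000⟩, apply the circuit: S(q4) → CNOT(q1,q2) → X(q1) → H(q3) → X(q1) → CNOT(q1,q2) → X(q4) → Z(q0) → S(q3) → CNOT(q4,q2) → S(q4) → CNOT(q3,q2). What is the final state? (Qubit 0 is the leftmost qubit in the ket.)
-1/√2|00011⟩ + (1/√2)i|00101⟩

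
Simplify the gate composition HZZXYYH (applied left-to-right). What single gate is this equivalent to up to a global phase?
Z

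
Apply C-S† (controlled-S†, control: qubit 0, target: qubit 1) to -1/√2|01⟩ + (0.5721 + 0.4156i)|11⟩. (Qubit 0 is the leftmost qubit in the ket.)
-1/√2|01⟩ + (0.4156 - 0.5721i)|11⟩

C-S† leaves the control-|0⟩ kets |00⟩, |01⟩ unchanged and applies S† to qubit 1 on the control-|1⟩ pair (|10⟩, |11⟩).
S† = [[1, 0], [0, -i]].
With a = amp(|10⟩) = 0 and b = amp(|11⟩) = (0.5721 + 0.4156i):
new amp(|10⟩) = (1)·a = 0
new amp(|11⟩) = (-i)·b = (0.4156 - 0.5721i)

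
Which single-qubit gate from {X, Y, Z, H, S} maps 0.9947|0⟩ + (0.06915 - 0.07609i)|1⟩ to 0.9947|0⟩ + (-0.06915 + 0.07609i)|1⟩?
Z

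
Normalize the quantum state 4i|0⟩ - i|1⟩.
0.9701i|0⟩ - 0.2425i|1⟩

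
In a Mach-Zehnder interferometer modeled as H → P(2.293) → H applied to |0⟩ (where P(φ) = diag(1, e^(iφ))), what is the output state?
(0.1695 + 0.3752i)|0⟩ + (0.8305 - 0.3752i)|1⟩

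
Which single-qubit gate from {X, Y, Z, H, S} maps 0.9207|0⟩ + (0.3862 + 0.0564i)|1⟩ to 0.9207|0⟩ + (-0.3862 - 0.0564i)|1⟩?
Z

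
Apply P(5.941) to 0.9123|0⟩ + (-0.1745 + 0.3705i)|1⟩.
0.9123|0⟩ + (-0.04006 + 0.4076i)|1⟩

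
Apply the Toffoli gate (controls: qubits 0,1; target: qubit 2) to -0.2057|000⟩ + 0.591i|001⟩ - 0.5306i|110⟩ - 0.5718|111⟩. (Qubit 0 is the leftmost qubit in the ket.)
-0.2057|000⟩ + 0.591i|001⟩ - 0.5718|110⟩ - 0.5306i|111⟩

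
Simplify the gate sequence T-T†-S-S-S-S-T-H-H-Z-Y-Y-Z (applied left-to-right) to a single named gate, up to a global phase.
T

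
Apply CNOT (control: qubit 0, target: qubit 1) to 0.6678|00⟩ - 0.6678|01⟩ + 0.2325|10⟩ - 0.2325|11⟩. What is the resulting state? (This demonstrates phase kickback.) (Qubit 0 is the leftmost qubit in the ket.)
0.6678|00⟩ - 0.6678|01⟩ - 0.2325|10⟩ + 0.2325|11⟩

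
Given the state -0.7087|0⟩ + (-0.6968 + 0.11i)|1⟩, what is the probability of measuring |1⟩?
0.4976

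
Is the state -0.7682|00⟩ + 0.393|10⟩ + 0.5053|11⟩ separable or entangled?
Entangled

Writing the state as a|00⟩ + b|01⟩ + c|10⟩ + d|11⟩, it is a product state iff ad − bc = 0.
Here (a, b, c, d) = (-0.7682, 0, 0.393, 0.5053): ad − bc = (-0.7682)(0.5053) − (0)(0.393) = -0.3882 ≠ 0, so the state is entangled.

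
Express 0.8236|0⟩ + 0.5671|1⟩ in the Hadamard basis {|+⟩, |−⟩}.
0.9834|+⟩ + 0.1814|−⟩

With |ψ⟩ = α|0⟩ + β|1⟩, the Hadamard-basis coefficients are ⟨+|ψ⟩ = (α + β)/√2 and ⟨−|ψ⟩ = (α − β)/√2.
Here α = 0.8236, β = 0.5671: (α + β)/√2 = 0.9834, (α − β)/√2 = 0.1814.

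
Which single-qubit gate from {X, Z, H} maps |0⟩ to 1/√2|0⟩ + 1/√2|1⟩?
H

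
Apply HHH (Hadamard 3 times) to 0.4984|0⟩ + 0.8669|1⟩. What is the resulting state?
0.9654|0⟩ - 0.2606|1⟩

H² = I, so H^3 = H: a single Hadamard. With (a, b) = (0.4984, 0.8669), H gives ((a + b)/√2, (a − b)/√2) = (0.9654, -0.2606).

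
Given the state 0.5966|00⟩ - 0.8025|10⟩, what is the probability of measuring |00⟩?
0.3559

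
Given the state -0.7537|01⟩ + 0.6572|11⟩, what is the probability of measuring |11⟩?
0.4319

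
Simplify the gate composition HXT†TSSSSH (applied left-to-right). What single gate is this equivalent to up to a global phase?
Z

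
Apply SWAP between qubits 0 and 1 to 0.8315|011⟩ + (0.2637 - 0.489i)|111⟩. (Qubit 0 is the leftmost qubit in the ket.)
0.8315|101⟩ + (0.2637 - 0.489i)|111⟩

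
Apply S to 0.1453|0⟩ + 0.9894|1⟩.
0.1453|0⟩ + 0.9894i|1⟩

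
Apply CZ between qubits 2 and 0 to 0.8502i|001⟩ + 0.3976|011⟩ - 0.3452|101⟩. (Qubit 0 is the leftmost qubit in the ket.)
0.8502i|001⟩ + 0.3976|011⟩ + 0.3452|101⟩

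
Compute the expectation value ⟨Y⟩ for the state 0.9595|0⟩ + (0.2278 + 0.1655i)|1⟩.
0.3176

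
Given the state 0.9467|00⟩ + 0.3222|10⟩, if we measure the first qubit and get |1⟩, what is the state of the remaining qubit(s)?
|0⟩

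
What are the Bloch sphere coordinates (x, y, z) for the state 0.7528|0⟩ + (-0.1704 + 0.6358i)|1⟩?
(-0.2566, 0.9573, 0.1334)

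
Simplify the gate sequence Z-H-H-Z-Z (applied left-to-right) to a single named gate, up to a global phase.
Z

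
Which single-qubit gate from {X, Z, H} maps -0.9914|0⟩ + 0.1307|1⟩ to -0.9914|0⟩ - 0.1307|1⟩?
Z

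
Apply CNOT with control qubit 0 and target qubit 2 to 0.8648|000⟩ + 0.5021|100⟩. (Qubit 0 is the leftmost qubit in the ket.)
0.8648|000⟩ + 0.5021|101⟩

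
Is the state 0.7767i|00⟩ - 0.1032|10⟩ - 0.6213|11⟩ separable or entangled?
Entangled

Writing the state as a|00⟩ + b|01⟩ + c|10⟩ + d|11⟩, it is a product state iff ad − bc = 0.
Here (a, b, c, d) = (0.7767i, 0, -0.1032, -0.6213): ad − bc = (0.7767i)(-0.6213) − (0)(-0.1032) = -0.4826i ≠ 0, so the state is entangled.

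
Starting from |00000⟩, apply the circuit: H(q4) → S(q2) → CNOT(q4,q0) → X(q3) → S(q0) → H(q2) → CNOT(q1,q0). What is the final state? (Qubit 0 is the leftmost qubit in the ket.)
1/2|00010⟩ + 1/2|00110⟩ + (1/2)i|10011⟩ + (1/2)i|10111⟩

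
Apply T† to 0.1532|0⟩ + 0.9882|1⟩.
0.1532|0⟩ + (0.6988 - 0.6988i)|1⟩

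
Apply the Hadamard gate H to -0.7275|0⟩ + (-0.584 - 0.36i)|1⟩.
(-0.9274 - 0.2546i)|0⟩ + (-0.1015 + 0.2546i)|1⟩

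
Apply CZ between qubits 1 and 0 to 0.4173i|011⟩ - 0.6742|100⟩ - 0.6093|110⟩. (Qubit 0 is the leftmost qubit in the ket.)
0.4173i|011⟩ - 0.6742|100⟩ + 0.6093|110⟩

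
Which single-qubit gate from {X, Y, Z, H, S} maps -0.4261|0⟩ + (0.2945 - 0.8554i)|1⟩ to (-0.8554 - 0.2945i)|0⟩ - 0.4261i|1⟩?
Y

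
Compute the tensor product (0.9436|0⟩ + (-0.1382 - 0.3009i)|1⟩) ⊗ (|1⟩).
0.9436|01⟩ + (-0.1382 - 0.3009i)|11⟩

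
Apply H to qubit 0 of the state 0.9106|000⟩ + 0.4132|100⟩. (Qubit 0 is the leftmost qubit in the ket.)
0.9361|000⟩ + 0.3517|100⟩

H on qubit 0 mixes each pair of kets that differ only in qubit 0: amplitudes (a, b) of (|…0…⟩, |…1…⟩) become ((a + b)/√2, (a − b)/√2). Kets absent from the input have amplitude 0.
(|000⟩, |100⟩): (a, b) = (0.9106, 0.4132) → (0.9361, 0.3517)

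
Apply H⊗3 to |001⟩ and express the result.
1/√8|000⟩ - 1/√8|001⟩ + 1/√8|010⟩ - 1/√8|011⟩ + 1/√8|100⟩ - 1/√8|101⟩ + 1/√8|110⟩ - 1/√8|111⟩

H⊗3 gives amp(|y⟩) = (1/2√2) Σ_x (−1)^(x·y) amp(|x⟩), where x·y is the number of positions in which both x and y have a 1.
|000⟩: (1)/(2√2) = 1/√8
|001⟩: (-1)/(2√2) = -1/√8
|010⟩: (1)/(2√2) = 1/√8
|011⟩: (-1)/(2√2) = -1/√8
|100⟩: (1)/(2√2) = 1/√8
|101⟩: (-1)/(2√2) = -1/√8
|110⟩: (1)/(2√2) = 1/√8
|111⟩: (-1)/(2√2) = -1/√8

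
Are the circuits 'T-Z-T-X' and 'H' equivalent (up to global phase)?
No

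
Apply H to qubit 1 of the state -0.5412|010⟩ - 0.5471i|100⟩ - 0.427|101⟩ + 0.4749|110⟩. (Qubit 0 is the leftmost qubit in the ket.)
-0.3827|000⟩ + 0.3827|010⟩ + (0.3358 - 0.3869i)|100⟩ - 0.3019|101⟩ + (-0.3358 - 0.3869i)|110⟩ - 0.3019|111⟩

H on qubit 1 mixes each pair of kets that differ only in qubit 1: amplitudes (a, b) of (|…0…⟩, |…1…⟩) become ((a + b)/√2, (a − b)/√2). Kets absent from the input have amplitude 0.
(|000⟩, |010⟩): (a, b) = (0, -0.5412) → (-0.3827, 0.3827)
(|100⟩, |110⟩): (a, b) = (-0.5471i, 0.4749) → ((0.3358 - 0.3869i), (-0.3358 - 0.3869i))
(|101⟩, |111⟩): (a, b) = (-0.427, 0) → (-0.3019, -0.3019)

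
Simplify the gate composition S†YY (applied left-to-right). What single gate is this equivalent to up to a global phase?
S†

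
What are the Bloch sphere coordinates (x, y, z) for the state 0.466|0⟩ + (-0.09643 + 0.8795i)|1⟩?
(-0.08987, 0.8197, -0.5657)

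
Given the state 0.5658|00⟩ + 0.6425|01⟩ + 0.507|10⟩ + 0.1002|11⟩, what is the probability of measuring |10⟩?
0.257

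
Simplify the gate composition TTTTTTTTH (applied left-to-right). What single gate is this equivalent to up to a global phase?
H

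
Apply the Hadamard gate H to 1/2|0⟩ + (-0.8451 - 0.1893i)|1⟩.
(-0.244 - 0.1339i)|0⟩ + (0.9511 + 0.1339i)|1⟩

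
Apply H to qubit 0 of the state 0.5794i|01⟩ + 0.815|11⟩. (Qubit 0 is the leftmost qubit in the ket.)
(0.5763 + 0.4097i)|01⟩ + (-0.5763 + 0.4097i)|11⟩

H on qubit 0 mixes each pair of kets that differ only in qubit 0: amplitudes (a, b) of (|…0…⟩, |…1…⟩) become ((a + b)/√2, (a − b)/√2). Kets absent from the input have amplitude 0.
(|01⟩, |11⟩): (a, b) = (0.5794i, 0.815) → ((0.5763 + 0.4097i), (-0.5763 + 0.4097i))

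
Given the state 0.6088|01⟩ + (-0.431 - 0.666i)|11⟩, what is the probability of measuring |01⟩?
0.3706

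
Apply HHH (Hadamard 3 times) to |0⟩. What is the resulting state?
1/√2|0⟩ + 1/√2|1⟩

H² = I, so H^3 = H: a single Hadamard. With (a, b) = (1, 0), H gives ((a + b)/√2, (a − b)/√2) = (1/√2, 1/√2).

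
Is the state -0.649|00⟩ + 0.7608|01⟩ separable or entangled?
Separable

Writing the state as a|00⟩ + b|01⟩ + c|10⟩ + d|11⟩, it is a product state iff ad − bc = 0.
Here (a, b, c, d) = (-0.649, 0.7608, 0, 0): ad − bc = (-0.649)(0) − (0.7608)(0) = 0, so the state is separable.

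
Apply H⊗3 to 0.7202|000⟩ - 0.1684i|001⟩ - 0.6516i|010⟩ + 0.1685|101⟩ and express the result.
(0.3142 - 0.2899i)|000⟩ + (0.1951 - 0.1708i)|001⟩ + (0.3142 + 0.1708i)|010⟩ + (0.1951 + 0.2899i)|011⟩ + (0.1951 - 0.2899i)|100⟩ + (0.3142 - 0.1708i)|101⟩ + (0.1951 + 0.1708i)|110⟩ + (0.3142 + 0.2899i)|111⟩

H⊗3 gives amp(|y⟩) = (1/2√2) Σ_x (−1)^(x·y) amp(|x⟩), where x·y is the number of positions in which both x and y have a 1.
|000⟩: (0.7202 - 0.1684i - 0.6516i + 0.1685)/(2√2) = (0.3142 - 0.2899i)
|001⟩: (0.7202 + 0.1684i - 0.6516i - 0.1685)/(2√2) = (0.1951 - 0.1708i)
|010⟩: (0.7202 - 0.1684i + 0.6516i + 0.1685)/(2√2) = (0.3142 + 0.1708i)
|011⟩: (0.7202 + 0.1684i + 0.6516i - 0.1685)/(2√2) = (0.1951 + 0.2899i)
|100⟩: (0.7202 - 0.1684i - 0.6516i - 0.1685)/(2√2) = (0.1951 - 0.2899i)
|101⟩: (0.7202 + 0.1684i - 0.6516i + 0.1685)/(2√2) = (0.3142 - 0.1708i)
|110⟩: (0.7202 - 0.1684i + 0.6516i - 0.1685)/(2√2) = (0.1951 + 0.1708i)
|111⟩: (0.7202 + 0.1684i + 0.6516i + 0.1685)/(2√2) = (0.3142 + 0.2899i)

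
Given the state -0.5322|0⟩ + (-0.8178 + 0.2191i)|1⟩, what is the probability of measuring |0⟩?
0.2832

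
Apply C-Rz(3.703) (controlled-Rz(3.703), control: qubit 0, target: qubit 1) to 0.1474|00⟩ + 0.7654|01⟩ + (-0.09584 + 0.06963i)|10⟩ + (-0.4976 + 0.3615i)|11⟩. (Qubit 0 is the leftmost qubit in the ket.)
0.1474|00⟩ + 0.7654|01⟩ + (0.09346 + 0.0728i)|10⟩ + (-0.2095 - 0.5783i)|11⟩

C-Rz(3.703) leaves the control-|0⟩ kets |00⟩, |01⟩ unchanged and applies Rz(3.703) to qubit 1 on the control-|1⟩ pair (|10⟩, |11⟩).
Rz(3.703) = [[e^(−iθ/2), 0], [0, e^(iθ/2)]] with e^(±iθ/2) = cos(θ/2) ± i·sin(θ/2); θ = 3.703, cos(θ/2) ≈ -0.277032, sin(θ/2) ≈ 0.960861.
With a = amp(|10⟩) = (-0.09584 + 0.06963i) and b = amp(|11⟩) = (-0.4976 + 0.3615i):
new amp(|10⟩) = (-0.277032 - 0.960861i)·a = (0.09346 + 0.0728i)
new amp(|11⟩) = (-0.277032 + 0.960861i)·b = (-0.2095 - 0.5783i)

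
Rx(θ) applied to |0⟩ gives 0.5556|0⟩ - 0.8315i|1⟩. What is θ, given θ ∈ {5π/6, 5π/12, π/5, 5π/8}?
5π/8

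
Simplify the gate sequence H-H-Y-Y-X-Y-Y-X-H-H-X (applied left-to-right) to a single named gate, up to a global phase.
X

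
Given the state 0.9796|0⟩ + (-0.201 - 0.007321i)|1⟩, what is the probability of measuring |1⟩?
0.04045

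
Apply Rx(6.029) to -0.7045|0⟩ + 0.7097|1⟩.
(0.6988 - 0.08996i)|0⟩ + (-0.704 + 0.0893i)|1⟩

Rx(6.029) = [[cos(θ/2), −i·sin(θ/2)], [−i·sin(θ/2), cos(θ/2)]]; θ = 6.029, cos(θ/2) ≈ -0.991935, sin(θ/2) ≈ 0.126751.
With a = amp(|0⟩) = -0.7045 and b = amp(|1⟩) = 0.7097:
new amp(|0⟩) = (-0.991935)·a + (-0.126751i)·b = (0.6988 - 0.08996i)
new amp(|1⟩) = (-0.126751i)·a + (-0.991935)·b = (-0.704 + 0.0893i)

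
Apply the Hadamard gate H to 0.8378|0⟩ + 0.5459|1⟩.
0.9784|0⟩ + 0.2064|1⟩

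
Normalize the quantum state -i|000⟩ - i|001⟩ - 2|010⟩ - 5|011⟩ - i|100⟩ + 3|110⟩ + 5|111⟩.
-0.1231i|000⟩ - 0.1231i|001⟩ - 0.2462|010⟩ - 0.6155|011⟩ - 0.1231i|100⟩ + 0.3693|110⟩ + 0.6155|111⟩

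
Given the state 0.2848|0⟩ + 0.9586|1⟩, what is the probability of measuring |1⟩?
0.9189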